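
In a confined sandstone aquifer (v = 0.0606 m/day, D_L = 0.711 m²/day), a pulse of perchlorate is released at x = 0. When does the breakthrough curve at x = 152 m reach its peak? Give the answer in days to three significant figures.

2320 days

For the 1D instantaneous-source solution, setting ∂C/∂t = 0 at fixed x gives v²t² + 2Dt − x² = 0, so t = (√(D² + v²x²) − D)/v².
√(D² + v²x²) = √(0.711² + 0.0606² × 152²) = 9.239; v² = 0.00367236.
t = (9.239 − 0.711)/0.00367236 = 2320 days (vs. the pure-advection estimate x/v = 2510 d).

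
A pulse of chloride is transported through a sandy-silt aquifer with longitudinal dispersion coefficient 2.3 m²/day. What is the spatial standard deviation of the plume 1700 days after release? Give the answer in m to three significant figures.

88.4 m

Dispersive spreading gives a Gaussian with σ² = 2Dt; advection only shifts the center.
σ = √(2 × 2.3 × 1700) = 88.4 m.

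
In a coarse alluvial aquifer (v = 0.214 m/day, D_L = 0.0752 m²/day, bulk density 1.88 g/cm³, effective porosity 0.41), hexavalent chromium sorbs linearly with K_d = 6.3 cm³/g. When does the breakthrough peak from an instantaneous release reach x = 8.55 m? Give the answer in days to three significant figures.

Retardation factor R = 1 + ρ_b·K_d/n = 1 + 1.88 × 6.3/0.41 = 29.89.
Sorption retards both mechanisms: v_R = v/R = 0.007160 m/day, D_R = D/R = 0.002516 m²/day.
Peak time from v_R²t² + 2D_R t − x² = 0: t = (√(D_R² + v_R²x²) − D_R)/v_R².
√(D_R² + v_R²x²) = √(0.002516² + 0.007160² × 8.55²) = 0.06127; v_R² = 5.127e-05.
t = (0.06127 − 0.002516)/5.127e-05 = 1150 days.

1150 days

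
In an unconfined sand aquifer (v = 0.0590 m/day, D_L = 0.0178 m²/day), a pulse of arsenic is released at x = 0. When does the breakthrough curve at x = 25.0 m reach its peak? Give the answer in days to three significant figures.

For the 1D instantaneous-source solution, setting ∂C/∂t = 0 at fixed x gives v²t² + 2Dt − x² = 0, so t = (√(D² + v²x²) − D)/v².
√(D² + v²x²) = √(0.0178² + 0.0590² × 25.0²) = 1.475; v² = 0.003481.
t = (1.475 − 0.0178)/0.003481 = 419 days (vs. the pure-advection estimate x/v = 424 d).

419 days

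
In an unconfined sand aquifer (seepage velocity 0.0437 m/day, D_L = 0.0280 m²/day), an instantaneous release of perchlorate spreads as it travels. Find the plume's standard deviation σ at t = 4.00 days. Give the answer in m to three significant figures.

Dispersive spreading gives a Gaussian with σ² = 2Dt; advection only shifts the center.
σ = √(2 × 0.0280 × 4.00) = 0.473 m.

0.473 m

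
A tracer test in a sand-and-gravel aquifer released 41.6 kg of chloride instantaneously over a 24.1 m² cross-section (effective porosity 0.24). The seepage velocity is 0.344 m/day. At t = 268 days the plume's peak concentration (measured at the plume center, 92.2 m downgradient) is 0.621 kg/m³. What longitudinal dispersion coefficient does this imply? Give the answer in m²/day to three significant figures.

0.0398 m²/day

At the plume center C_max = M/(n_e·A·√(4πDt)), so D = M²/(4πt·(n_e·A·C_max)²).
n_e·A·C_max = 0.24 × 24.1 × 0.621 = 3.592 kg/m.
D = 41.6²/(4π × 268 × 3.592²) = 0.0398 m²/day.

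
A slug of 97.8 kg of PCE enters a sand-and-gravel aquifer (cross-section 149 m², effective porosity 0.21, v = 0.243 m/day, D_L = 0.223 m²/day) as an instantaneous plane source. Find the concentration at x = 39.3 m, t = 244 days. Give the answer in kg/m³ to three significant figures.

0.0191 kg/m³

For an instantaneous plane source, C(x,t) = M/(n_e·A·√(4πDt)) · exp(−(x−vt)²/(4Dt)), with n_e·A the pore (flow) area.
Plume center vt = 0.243 × 244 = 59.292 m, so the well at 39.3 m is 19.992 m upgradient of the peak.
√(4πDt) = 26.15 m, giving peak height M/(n_e·A·√(4πDt)) = 97.8/(0.21 × 149 × 26.15) = 0.1195 kg/m³.
(x−vt)²/(4Dt) = (-19.992)²/(4 × 0.223 × 244) = 1.836; exp(−1.836) = 0.1595.
C = 0.1195 × 0.1595 = 0.0191 kg/m³.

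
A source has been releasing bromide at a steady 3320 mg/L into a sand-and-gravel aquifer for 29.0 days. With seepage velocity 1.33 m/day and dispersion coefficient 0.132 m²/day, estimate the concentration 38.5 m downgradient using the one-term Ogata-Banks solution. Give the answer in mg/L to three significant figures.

For a continuous step input, C/C₀ ≈ ½·erfc((x−vt)/(2√(Dt))).
vt = 1.33 × 29.0 = 38.57 m and 2√(Dt) = 2√(0.132 × 29.0) = 3.913 m.
Argument (x−vt)/(2√(Dt)) = (38.5 − 38.57)/3.913 = -0.01789; ½·erfc(-0.01789) = 0.5101.
C = 3320 × 0.5101 = 1690 mg/L.

1690 mg/L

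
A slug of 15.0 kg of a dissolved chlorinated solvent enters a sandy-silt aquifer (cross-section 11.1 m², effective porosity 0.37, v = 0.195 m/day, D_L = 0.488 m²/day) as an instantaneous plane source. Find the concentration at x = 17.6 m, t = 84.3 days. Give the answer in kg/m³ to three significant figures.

For an instantaneous plane source, C(x,t) = M/(n_e·A·√(4πDt)) · exp(−(x−vt)²/(4Dt)), with n_e·A the pore (flow) area.
Plume center vt = 0.195 × 84.3 = 16.4385 m, so the well at 17.6 m is 1.1615 m downgradient of the peak.
√(4πDt) = 22.74 m, giving peak height M/(n_e·A·√(4πDt)) = 15.0/(0.37 × 11.1 × 22.74) = 0.1606 kg/m³.
(x−vt)²/(4Dt) = (1.1615)²/(4 × 0.488 × 84.3) = 0.008198; exp(−0.008198) = 0.9918.
C = 0.1606 × 0.9918 = 0.159 kg/m³.

0.159 kg/m³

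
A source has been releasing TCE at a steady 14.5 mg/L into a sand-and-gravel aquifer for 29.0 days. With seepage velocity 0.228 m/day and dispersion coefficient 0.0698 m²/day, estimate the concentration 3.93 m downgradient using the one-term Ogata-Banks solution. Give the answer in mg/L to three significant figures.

13.2 mg/L

For a continuous step input, C/C₀ ≈ ½·erfc((x−vt)/(2√(Dt))).
vt = 0.228 × 29.0 = 6.612 m and 2√(Dt) = 2√(0.0698 × 29.0) = 2.845 m.
Argument (x−vt)/(2√(Dt)) = (3.93 − 6.612)/2.845 = -0.9427; ½·erfc(-0.9427) = 0.9088.
C = 14.5 × 0.9088 = 13.2 mg/L.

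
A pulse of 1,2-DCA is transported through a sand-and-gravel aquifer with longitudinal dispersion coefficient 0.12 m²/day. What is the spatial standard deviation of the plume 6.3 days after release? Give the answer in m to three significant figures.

Dispersive spreading gives a Gaussian with σ² = 2Dt; advection only shifts the center.
σ = √(2 × 0.12 × 6.3) = 1.23 m.

1.23 m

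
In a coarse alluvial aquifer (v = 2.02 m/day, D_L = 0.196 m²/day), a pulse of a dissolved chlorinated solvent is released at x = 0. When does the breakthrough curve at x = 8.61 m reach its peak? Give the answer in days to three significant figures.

For the 1D instantaneous-source solution, setting ∂C/∂t = 0 at fixed x gives v²t² + 2Dt − x² = 0, so t = (√(D² + v²x²) − D)/v².
√(D² + v²x²) = √(0.196² + 2.02² × 8.61²) = 17.39; v² = 4.0804.
t = (17.39 − 0.196)/4.0804 = 4.21 days (vs. the pure-advection estimate x/v = 4.26 d).

4.21 days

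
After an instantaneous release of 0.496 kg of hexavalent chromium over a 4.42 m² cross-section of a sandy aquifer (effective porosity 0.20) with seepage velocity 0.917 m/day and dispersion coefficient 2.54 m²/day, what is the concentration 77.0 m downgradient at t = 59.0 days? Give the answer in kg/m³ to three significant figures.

For an instantaneous plane source, C(x,t) = M/(n_e·A·√(4πDt)) · exp(−(x−vt)²/(4Dt)), with n_e·A the pore (flow) area.
Plume center vt = 0.917 × 59.0 = 54.103 m, so the well at 77.0 m is 22.897 m downgradient of the peak.
√(4πDt) = 43.40 m, giving peak height M/(n_e·A·√(4πDt)) = 0.496/(0.20 × 4.42 × 43.40) = 0.01293 kg/m³.
(x−vt)²/(4Dt) = (22.897)²/(4 × 2.54 × 59.0) = 0.8746; exp(−0.8746) = 0.4170.
C = 0.01293 × 0.4170 = 0.00539 kg/m³.

0.00539 kg/m³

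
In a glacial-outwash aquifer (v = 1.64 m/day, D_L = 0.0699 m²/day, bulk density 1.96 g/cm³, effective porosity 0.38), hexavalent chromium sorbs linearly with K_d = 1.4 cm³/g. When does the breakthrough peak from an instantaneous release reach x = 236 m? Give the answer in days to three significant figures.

1180 days

Retardation factor R = 1 + ρ_b·K_d/n = 1 + 1.96 × 1.4/0.38 = 8.221.
Sorption retards both mechanisms: v_R = v/R = 0.1995 m/day, D_R = D/R = 0.008503 m²/day.
Peak time from v_R²t² + 2D_R t − x² = 0: t = (√(D_R² + v_R²x²) − D_R)/v_R².
√(D_R² + v_R²x²) = √(0.008503² + 0.1995² × 236²) = 47.08; v_R² = 0.03980.
t = (47.08 − 0.008503)/0.03980 = 1180 days.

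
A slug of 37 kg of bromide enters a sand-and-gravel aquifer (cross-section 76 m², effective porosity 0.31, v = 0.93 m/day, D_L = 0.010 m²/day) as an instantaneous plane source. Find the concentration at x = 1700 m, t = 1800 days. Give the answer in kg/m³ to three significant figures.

For an instantaneous plane source, C(x,t) = M/(n_e·A·√(4πDt)) · exp(−(x−vt)²/(4Dt)), with n_e·A the pore (flow) area.
Plume center vt = 0.93 × 1800 = 1674 m, so the well at 1700 m is 26 m downgradient of the peak.
√(4πDt) = 15.04 m, giving peak height M/(n_e·A·√(4πDt)) = 37/(0.31 × 76 × 15.04) = 0.1044 kg/m³.
(x−vt)²/(4Dt) = (26)²/(4 × 0.010 × 1800) = 9.389; exp(−9.389) = 8.364e-05.
C = 0.1044 × 8.364e-05 = 8.73e-06 kg/m³.

8.73e-06 kg/m³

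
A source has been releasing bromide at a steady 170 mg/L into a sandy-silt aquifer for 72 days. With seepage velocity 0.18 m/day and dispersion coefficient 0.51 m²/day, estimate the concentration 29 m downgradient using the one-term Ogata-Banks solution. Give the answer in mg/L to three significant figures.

For a continuous step input, C/C₀ ≈ ½·erfc((x−vt)/(2√(Dt))).
vt = 0.18 × 72 = 12.96 m and 2√(Dt) = 2√(0.51 × 72) = 12.12 m.
Argument (x−vt)/(2√(Dt)) = (29 − 12.96)/12.12 = 1.323; ½·erfc(1.323) = 0.03067.
C = 170 × 0.03067 = 5.21 mg/L.

5.21 mg/L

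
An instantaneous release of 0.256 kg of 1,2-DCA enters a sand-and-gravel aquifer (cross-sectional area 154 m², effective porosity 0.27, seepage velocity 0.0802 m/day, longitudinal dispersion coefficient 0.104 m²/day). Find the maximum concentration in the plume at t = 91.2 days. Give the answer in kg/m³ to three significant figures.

0.000564 kg/m³

The peak of an instantaneous 1D plume sits at x = vt; there the Gaussian factor is 1 and C_max = M/(n_e·A·√(4πDt)), where n_e·A is the pore area the mass is dissolved in.
√(4πDt) = √(4π × 0.104 × 91.2) = 10.92 m, so C_max = 0.256/(0.27 × 154 × 10.92) = 0.000564 kg/m³.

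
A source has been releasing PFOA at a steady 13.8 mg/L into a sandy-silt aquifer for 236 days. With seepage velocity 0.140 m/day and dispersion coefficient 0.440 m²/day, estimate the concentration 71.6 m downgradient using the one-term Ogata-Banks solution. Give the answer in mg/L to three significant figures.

0.0515 mg/L

For a continuous step input, C/C₀ ≈ ½·erfc((x−vt)/(2√(Dt))).
vt = 0.140 × 236 = 33.04 m and 2√(Dt) = 2√(0.440 × 236) = 20.38 m.
Argument (x−vt)/(2√(Dt)) = (71.6 − 33.04)/20.38 = 1.892; ½·erfc(1.892) = 0.003729.
C = 13.8 × 0.003729 = 0.0515 mg/L.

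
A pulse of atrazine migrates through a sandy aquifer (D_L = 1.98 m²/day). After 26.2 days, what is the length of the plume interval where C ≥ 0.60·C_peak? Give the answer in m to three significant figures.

The plume is Gaussian with σ = √(2Dt) = √(2 × 1.98 × 26.2) = 10.19 m.
C/C_peak = exp(−Δx²/(2σ²)) = 0.60 ⇒ Δx = σ·√(−2 ln 0.60) = 10.19 × 1.011 = 10.30 m.
Width = 2Δx = 20.6 m.

20.6 m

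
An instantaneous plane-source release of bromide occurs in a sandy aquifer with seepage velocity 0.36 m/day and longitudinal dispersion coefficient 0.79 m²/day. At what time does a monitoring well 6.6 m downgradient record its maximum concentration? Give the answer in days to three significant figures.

13.2 days

For the 1D instantaneous-source solution, setting ∂C/∂t = 0 at fixed x gives v²t² + 2Dt − x² = 0, so t = (√(D² + v²x²) − D)/v².
√(D² + v²x²) = √(0.79² + 0.36² × 6.6²) = 2.504; v² = 0.1296.
t = (2.504 − 0.79)/0.1296 = 13.2 days (vs. the pure-advection estimate x/v = 18.3 d).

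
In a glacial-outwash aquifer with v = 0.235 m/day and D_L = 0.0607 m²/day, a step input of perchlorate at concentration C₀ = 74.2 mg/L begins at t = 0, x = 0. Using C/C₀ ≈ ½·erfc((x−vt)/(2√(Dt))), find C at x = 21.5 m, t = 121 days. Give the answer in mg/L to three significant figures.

71.6 mg/L

For a continuous step input, C/C₀ ≈ ½·erfc((x−vt)/(2√(Dt))).
vt = 0.235 × 121 = 28.435 m and 2√(Dt) = 2√(0.0607 × 121) = 5.420 m.
Argument (x−vt)/(2√(Dt)) = (21.5 − 28.435)/5.420 = -1.280; ½·erfc(-1.280) = 0.9649.
C = 74.2 × 0.9649 = 71.6 mg/L.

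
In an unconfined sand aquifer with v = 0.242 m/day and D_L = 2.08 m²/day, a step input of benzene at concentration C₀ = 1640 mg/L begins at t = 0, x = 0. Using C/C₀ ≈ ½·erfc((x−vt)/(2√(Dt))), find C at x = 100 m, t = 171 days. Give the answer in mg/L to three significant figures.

22.9 mg/L

For a continuous step input, C/C₀ ≈ ½·erfc((x−vt)/(2√(Dt))).
vt = 0.242 × 171 = 41.382 m and 2√(Dt) = 2√(2.08 × 171) = 37.72 m.
Argument (x−vt)/(2√(Dt)) = (100 − 41.382)/37.72 = 1.554; ½·erfc(1.554) = 0.01399.
C = 1640 × 0.01399 = 22.9 mg/L.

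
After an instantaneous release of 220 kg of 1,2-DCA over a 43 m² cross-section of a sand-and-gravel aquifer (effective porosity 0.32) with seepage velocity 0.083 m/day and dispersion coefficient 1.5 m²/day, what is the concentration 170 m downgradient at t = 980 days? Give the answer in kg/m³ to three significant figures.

For an instantaneous plane source, C(x,t) = M/(n_e·A·√(4πDt)) · exp(−(x−vt)²/(4Dt)), with n_e·A the pore (flow) area.
Plume center vt = 0.083 × 980 = 81.34 m, so the well at 170 m is 88.66 m downgradient of the peak.
√(4πDt) = 135.9 m, giving peak height M/(n_e·A·√(4πDt)) = 220/(0.32 × 43 × 135.9) = 0.1176 kg/m³.
(x−vt)²/(4Dt) = (88.66)²/(4 × 1.5 × 980) = 1.337; exp(−1.337) = 0.2626.
C = 0.1176 × 0.2626 = 0.0309 kg/m³.

0.0309 kg/m³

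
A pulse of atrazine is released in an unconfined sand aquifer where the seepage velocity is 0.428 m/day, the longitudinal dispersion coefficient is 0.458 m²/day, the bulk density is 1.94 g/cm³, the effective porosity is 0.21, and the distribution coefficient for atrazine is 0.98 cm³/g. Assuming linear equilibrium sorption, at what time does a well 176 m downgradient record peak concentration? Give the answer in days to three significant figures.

4110 days

Retardation factor R = 1 + ρ_b·K_d/n = 1 + 1.94 × 0.98/0.21 = 10.05.
Sorption retards both mechanisms: v_R = v/R = 0.04259 m/day, D_R = D/R = 0.04557 m²/day.
Peak time from v_R²t² + 2D_R t − x² = 0: t = (√(D_R² + v_R²x²) − D_R)/v_R².
√(D_R² + v_R²x²) = √(0.04557² + 0.04259² × 176²) = 7.496; v_R² = 0.001814.
t = (7.496 − 0.04557)/0.001814 = 4110 days.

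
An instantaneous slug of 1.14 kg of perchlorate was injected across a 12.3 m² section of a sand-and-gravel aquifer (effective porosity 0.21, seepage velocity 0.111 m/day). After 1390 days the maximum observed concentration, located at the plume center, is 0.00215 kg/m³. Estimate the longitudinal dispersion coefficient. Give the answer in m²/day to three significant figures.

At the plume center C_max = M/(n_e·A·√(4πDt)), so D = M²/(4πt·(n_e·A·C_max)²).
n_e·A·C_max = 0.21 × 12.3 × 0.00215 = 0.005553 kg/m.
D = 1.14²/(4π × 1390 × 0.005553²) = 2.41 m²/day.

2.41 m²/day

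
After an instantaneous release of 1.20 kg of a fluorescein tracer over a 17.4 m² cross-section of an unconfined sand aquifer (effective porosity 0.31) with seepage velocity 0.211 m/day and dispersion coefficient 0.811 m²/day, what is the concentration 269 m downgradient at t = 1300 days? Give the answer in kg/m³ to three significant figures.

For an instantaneous plane source, C(x,t) = M/(n_e·A·√(4πDt)) · exp(−(x−vt)²/(4Dt)), with n_e·A the pore (flow) area.
Plume center vt = 0.211 × 1300 = 274.3 m, so the well at 269 m is 5.3 m upgradient of the peak.
√(4πDt) = 115.1 m, giving peak height M/(n_e·A·√(4πDt)) = 1.20/(0.31 × 17.4 × 115.1) = 0.001933 kg/m³.
(x−vt)²/(4Dt) = (-5.3)²/(4 × 0.811 × 1300) = 0.006661; exp(−0.006661) = 0.9934.
C = 0.001933 × 0.9934 = 0.00192 kg/m³.

0.00192 kg/m³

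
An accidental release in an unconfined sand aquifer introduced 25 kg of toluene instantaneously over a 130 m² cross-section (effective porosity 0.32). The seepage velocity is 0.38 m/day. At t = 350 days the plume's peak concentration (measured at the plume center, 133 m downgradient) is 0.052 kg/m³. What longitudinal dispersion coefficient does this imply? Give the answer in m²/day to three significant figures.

0.0304 m²/day

At the plume center C_max = M/(n_e·A·√(4πDt)), so D = M²/(4πt·(n_e·A·C_max)²).
n_e·A·C_max = 0.32 × 130 × 0.052 = 2.163 kg/m.
D = 25²/(4π × 350 × 2.163²) = 0.0304 m²/day.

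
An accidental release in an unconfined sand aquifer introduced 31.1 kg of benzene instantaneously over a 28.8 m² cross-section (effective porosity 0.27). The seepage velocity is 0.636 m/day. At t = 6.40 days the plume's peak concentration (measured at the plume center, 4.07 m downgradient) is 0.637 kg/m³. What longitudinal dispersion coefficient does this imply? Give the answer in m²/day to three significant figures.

At the plume center C_max = M/(n_e·A·√(4πDt)), so D = M²/(4πt·(n_e·A·C_max)²).
n_e·A·C_max = 0.27 × 28.8 × 0.637 = 4.953 kg/m.
D = 31.1²/(4π × 6.40 × 4.953²) = 0.490 m²/day.

0.490 m²/day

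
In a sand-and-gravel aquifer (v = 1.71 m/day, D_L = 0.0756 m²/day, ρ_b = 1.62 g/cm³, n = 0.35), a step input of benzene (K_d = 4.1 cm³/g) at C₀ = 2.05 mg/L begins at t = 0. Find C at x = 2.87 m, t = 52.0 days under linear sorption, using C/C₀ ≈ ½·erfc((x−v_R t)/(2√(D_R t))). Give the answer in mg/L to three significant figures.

Retardation factor R = 1 + ρ_b·K_d/n = 1 + 1.62 × 4.1/0.35 = 19.98.
Sorption retards both mechanisms: v_R = v/R = 0.08559 m/day, D_R = D/R = 0.003784 m²/day.
v_R·t = 0.08559 × 52.0 = 4.45068 m; 2√(D_R t) = 0.8872 m; argument = (2.87 − 4.45068)/0.8872 = -1.782.
C = C₀ × ½·erfc(-1.782) = 2.05 × 0.9941 = 2.04 mg/L.

2.04 mg/L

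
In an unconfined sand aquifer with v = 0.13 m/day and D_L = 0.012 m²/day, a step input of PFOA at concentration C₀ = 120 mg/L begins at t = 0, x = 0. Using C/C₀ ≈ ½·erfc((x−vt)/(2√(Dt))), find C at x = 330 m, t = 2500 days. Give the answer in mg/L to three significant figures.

31.1 mg/L

For a continuous step input, C/C₀ ≈ ½·erfc((x−vt)/(2√(Dt))).
vt = 0.13 × 2500 = 325 m and 2√(Dt) = 2√(0.012 × 2500) = 10.95 m.
Argument (x−vt)/(2√(Dt)) = (330 − 325)/10.95 = 0.4566; ½·erfc(0.4566) = 0.2592.
C = 120 × 0.2592 = 31.1 mg/L.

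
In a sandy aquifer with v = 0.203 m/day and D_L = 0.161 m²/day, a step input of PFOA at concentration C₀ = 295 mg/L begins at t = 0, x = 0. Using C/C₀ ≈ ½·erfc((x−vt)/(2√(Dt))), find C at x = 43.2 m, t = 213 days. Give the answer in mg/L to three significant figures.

148 mg/L

For a continuous step input, C/C₀ ≈ ½·erfc((x−vt)/(2√(Dt))).
vt = 0.203 × 213 = 43.239 m and 2√(Dt) = 2√(0.161 × 213) = 11.71 m.
Argument (x−vt)/(2√(Dt)) = (43.2 − 43.239)/11.71 = -0.003330; ½·erfc(-0.003330) = 0.5019.
C = 295 × 0.5019 = 148 mg/L.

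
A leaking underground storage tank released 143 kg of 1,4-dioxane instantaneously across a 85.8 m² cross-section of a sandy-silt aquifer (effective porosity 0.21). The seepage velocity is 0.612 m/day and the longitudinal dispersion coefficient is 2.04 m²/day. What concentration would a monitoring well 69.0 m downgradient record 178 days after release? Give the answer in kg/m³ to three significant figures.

0.0392 kg/m³

For an instantaneous plane source, C(x,t) = M/(n_e·A·√(4πDt)) · exp(−(x−vt)²/(4Dt)), with n_e·A the pore (flow) area.
Plume center vt = 0.612 × 178 = 108.936 m, so the well at 69.0 m is 39.936 m upgradient of the peak.
√(4πDt) = 67.55 m, giving peak height M/(n_e·A·√(4πDt)) = 143/(0.21 × 85.8 × 67.55) = 0.1175 kg/m³.
(x−vt)²/(4Dt) = (-39.936)²/(4 × 2.04 × 178) = 1.098; exp(−1.098) = 0.3335.
C = 0.1175 × 0.3335 = 0.0392 kg/m³.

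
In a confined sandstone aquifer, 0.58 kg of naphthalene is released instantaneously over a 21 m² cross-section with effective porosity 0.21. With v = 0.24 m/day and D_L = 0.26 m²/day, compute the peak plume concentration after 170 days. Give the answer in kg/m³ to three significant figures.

The peak of an instantaneous 1D plume sits at x = vt; there the Gaussian factor is 1 and C_max = M/(n_e·A·√(4πDt)), where n_e·A is the pore area the mass is dissolved in.
√(4πDt) = √(4π × 0.26 × 170) = 23.57 m, so C_max = 0.58/(0.21 × 21 × 23.57) = 0.00558 kg/m³.

0.00558 kg/m³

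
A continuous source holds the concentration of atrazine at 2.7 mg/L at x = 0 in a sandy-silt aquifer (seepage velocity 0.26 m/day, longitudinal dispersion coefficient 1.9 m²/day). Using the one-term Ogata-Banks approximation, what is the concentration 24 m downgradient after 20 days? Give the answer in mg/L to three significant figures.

For a continuous step input, C/C₀ ≈ ½·erfc((x−vt)/(2√(Dt))).
vt = 0.26 × 20 = 5.2 m and 2√(Dt) = 2√(1.9 × 20) = 12.33 m.
Argument (x−vt)/(2√(Dt)) = (24 − 5.2)/12.33 = 1.525; ½·erfc(1.525) = 0.01552.
C = 2.7 × 0.01552 = 0.0419 mg/L.

0.0419 mg/L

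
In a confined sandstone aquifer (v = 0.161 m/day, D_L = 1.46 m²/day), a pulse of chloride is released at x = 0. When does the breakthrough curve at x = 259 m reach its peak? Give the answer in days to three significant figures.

For the 1D instantaneous-source solution, setting ∂C/∂t = 0 at fixed x gives v²t² + 2Dt − x² = 0, so t = (√(D² + v²x²) − D)/v².
√(D² + v²x²) = √(1.46² + 0.161² × 259²) = 41.72; v² = 0.025921.
t = (41.72 − 1.46)/0.025921 = 1550 days (vs. the pure-advection estimate x/v = 1610 d).

1550 days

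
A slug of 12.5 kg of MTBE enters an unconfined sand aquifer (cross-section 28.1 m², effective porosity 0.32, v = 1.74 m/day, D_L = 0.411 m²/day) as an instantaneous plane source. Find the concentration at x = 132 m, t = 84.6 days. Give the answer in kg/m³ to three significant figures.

0.0126 kg/m³

For an instantaneous plane source, C(x,t) = M/(n_e·A·√(4πDt)) · exp(−(x−vt)²/(4Dt)), with n_e·A the pore (flow) area.
Plume center vt = 1.74 × 84.6 = 147.204 m, so the well at 132 m is 15.204 m upgradient of the peak.
√(4πDt) = 20.90 m, giving peak height M/(n_e·A·√(4πDt)) = 12.5/(0.32 × 28.1 × 20.90) = 0.06651 kg/m³.
(x−vt)²/(4Dt) = (-15.204)²/(4 × 0.411 × 84.6) = 1.662; exp(−1.662) = 0.1898.
C = 0.06651 × 0.1898 = 0.0126 kg/m³.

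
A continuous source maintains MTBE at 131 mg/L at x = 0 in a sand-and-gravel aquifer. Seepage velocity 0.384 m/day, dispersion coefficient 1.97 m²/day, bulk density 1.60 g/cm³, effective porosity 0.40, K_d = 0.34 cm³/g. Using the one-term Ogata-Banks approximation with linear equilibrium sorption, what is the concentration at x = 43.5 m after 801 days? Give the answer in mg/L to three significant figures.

Retardation factor R = 1 + ρ_b·K_d/n = 1 + 1.60 × 0.34/0.40 = 2.360.
Sorption retards both mechanisms: v_R = v/R = 0.1627 m/day, D_R = D/R = 0.8347 m²/day.
v_R·t = 0.1627 × 801 = 130.3227 m; 2√(D_R t) = 51.71 m; argument = (43.5 − 130.3227)/51.71 = -1.679.
C = C₀ × ½·erfc(-1.679) = 131 × 0.9912 = 130 mg/L.

130 mg/L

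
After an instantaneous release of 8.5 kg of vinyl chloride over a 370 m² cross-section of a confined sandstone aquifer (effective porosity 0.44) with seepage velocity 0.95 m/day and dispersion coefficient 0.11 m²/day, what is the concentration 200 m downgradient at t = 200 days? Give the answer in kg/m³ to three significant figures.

For an instantaneous plane source, C(x,t) = M/(n_e·A·√(4πDt)) · exp(−(x−vt)²/(4Dt)), with n_e·A the pore (flow) area.
Plume center vt = 0.95 × 200 = 190 m, so the well at 200 m is 10 m downgradient of the peak.
√(4πDt) = 16.63 m, giving peak height M/(n_e·A·√(4πDt)) = 8.5/(0.44 × 370 × 16.63) = 0.003140 kg/m³.
(x−vt)²/(4Dt) = (10)²/(4 × 0.11 × 200) = 1.136; exp(−1.136) = 0.3211.
C = 0.003140 × 0.3211 = 0.00101 kg/m³.

0.00101 kg/m³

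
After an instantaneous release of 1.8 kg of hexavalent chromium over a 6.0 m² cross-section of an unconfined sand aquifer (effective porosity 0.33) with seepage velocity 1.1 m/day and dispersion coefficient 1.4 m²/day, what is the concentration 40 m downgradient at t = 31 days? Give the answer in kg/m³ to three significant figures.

For an instantaneous plane source, C(x,t) = M/(n_e·A·√(4πDt)) · exp(−(x−vt)²/(4Dt)), with n_e·A the pore (flow) area.
Plume center vt = 1.1 × 31 = 34.1 m, so the well at 40 m is 5.9 m downgradient of the peak.
√(4πDt) = 23.35 m, giving peak height M/(n_e·A·√(4πDt)) = 1.8/(0.33 × 6.0 × 23.35) = 0.03893 kg/m³.
(x−vt)²/(4Dt) = (5.9)²/(4 × 1.4 × 31) = 0.2005; exp(−0.2005) = 0.8183.
C = 0.03893 × 0.8183 = 0.0319 kg/m³.

0.0319 kg/m³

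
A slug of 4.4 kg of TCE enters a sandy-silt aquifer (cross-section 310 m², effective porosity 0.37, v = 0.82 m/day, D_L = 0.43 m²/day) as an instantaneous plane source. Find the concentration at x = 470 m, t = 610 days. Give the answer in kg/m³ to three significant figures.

For an instantaneous plane source, C(x,t) = M/(n_e·A·√(4πDt)) · exp(−(x−vt)²/(4Dt)), with n_e·A the pore (flow) area.
Plume center vt = 0.82 × 610 = 500.2 m, so the well at 470 m is 30.2 m upgradient of the peak.
√(4πDt) = 57.41 m, giving peak height M/(n_e·A·√(4πDt)) = 4.4/(0.37 × 310 × 57.41) = 0.0006682 kg/m³.
(x−vt)²/(4Dt) = (-30.2)²/(4 × 0.43 × 610) = 0.8693; exp(−0.8693) = 0.4192.
C = 0.0006682 × 0.4192 = 0.000280 kg/m³.

0.000280 kg/m³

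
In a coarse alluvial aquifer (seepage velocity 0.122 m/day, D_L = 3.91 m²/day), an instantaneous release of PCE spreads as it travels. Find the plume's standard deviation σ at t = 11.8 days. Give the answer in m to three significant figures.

Dispersive spreading gives a Gaussian with σ² = 2Dt; advection only shifts the center.
σ = √(2 × 3.91 × 11.8) = 9.61 m.

9.61 m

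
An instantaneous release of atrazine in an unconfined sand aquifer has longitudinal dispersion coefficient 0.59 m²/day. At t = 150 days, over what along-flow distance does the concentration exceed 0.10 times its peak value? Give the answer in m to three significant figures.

57.1 m

The plume is Gaussian with σ = √(2Dt) = √(2 × 0.59 × 150) = 13.30 m.
C/C_peak = exp(−Δx²/(2σ²)) = 0.10 ⇒ Δx = σ·√(−2 ln 0.10) = 13.30 × 2.146 = 28.54 m.
Width = 2Δx = 57.1 m.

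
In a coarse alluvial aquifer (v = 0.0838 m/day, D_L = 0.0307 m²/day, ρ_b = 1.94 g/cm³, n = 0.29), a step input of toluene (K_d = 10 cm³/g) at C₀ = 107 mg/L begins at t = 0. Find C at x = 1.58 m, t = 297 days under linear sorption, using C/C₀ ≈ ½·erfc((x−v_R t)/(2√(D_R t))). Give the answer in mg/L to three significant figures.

Retardation factor R = 1 + ρ_b·K_d/n = 1 + 1.94 × 10/0.29 = 67.90.
Sorption retards both mechanisms: v_R = v/R = 0.001234 m/day, D_R = D/R = 0.0004521 m²/day.
v_R·t = 0.001234 × 297 = 0.366498 m; 2√(D_R t) = 0.7329 m; argument = (1.58 − 0.366498)/0.7329 = 1.656.
C = C₀ × ½·erfc(1.656) = 107 × 0.009592 = 1.03 mg/L.

1.03 mg/L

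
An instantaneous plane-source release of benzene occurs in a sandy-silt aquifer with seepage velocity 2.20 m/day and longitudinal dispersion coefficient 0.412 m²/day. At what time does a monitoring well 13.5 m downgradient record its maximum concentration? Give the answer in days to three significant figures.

For the 1D instantaneous-source solution, setting ∂C/∂t = 0 at fixed x gives v²t² + 2Dt − x² = 0, so t = (√(D² + v²x²) − D)/v².
√(D² + v²x²) = √(0.412² + 2.20² × 13.5²) = 29.70; v² = 4.84.
t = (29.70 − 0.412)/4.84 = 6.05 days (vs. the pure-advection estimate x/v = 6.14 d).

6.05 days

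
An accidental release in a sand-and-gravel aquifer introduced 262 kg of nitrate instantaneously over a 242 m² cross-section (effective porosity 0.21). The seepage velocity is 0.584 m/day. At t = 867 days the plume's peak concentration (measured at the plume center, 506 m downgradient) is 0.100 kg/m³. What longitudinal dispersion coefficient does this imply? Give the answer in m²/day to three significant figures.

0.244 m²/day

At the plume center C_max = M/(n_e·A·√(4πDt)), so D = M²/(4πt·(n_e·A·C_max)²).
n_e·A·C_max = 0.21 × 242 × 0.100 = 5.082 kg/m.
D = 262²/(4π × 867 × 5.082²) = 0.244 m²/day.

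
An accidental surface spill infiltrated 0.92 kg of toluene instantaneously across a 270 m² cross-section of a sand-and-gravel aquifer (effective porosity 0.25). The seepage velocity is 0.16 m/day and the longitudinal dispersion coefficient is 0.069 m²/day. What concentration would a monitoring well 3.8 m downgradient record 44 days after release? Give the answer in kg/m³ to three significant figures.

0.000930 kg/m³

For an instantaneous plane source, C(x,t) = M/(n_e·A·√(4πDt)) · exp(−(x−vt)²/(4Dt)), with n_e·A the pore (flow) area.
Plume center vt = 0.16 × 44 = 7.04 m, so the well at 3.8 m is 3.24 m upgradient of the peak.
√(4πDt) = 6.177 m, giving peak height M/(n_e·A·√(4πDt)) = 0.92/(0.25 × 270 × 6.177) = 0.002207 kg/m³.
(x−vt)²/(4Dt) = (-3.24)²/(4 × 0.069 × 44) = 0.8644; exp(−0.8644) = 0.4213.
C = 0.002207 × 0.4213 = 0.000930 kg/m³.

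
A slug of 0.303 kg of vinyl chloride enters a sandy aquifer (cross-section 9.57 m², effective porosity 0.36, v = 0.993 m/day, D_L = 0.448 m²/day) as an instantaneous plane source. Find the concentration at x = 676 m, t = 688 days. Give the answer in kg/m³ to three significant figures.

0.00136 kg/m³

For an instantaneous plane source, C(x,t) = M/(n_e·A·√(4πDt)) · exp(−(x−vt)²/(4Dt)), with n_e·A the pore (flow) area.
Plume center vt = 0.993 × 688 = 683.184 m, so the well at 676 m is 7.184 m upgradient of the peak.
√(4πDt) = 62.24 m, giving peak height M/(n_e·A·√(4πDt)) = 0.303/(0.36 × 9.57 × 62.24) = 0.001413 kg/m³.
(x−vt)²/(4Dt) = (-7.184)²/(4 × 0.448 × 688) = 0.04186; exp(−0.04186) = 0.9590.
C = 0.001413 × 0.9590 = 0.00136 kg/m³.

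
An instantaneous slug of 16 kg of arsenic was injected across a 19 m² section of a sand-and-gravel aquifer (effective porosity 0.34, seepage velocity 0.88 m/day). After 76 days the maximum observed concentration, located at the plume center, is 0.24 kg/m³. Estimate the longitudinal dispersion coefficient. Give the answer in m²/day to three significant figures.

At the plume center C_max = M/(n_e·A·√(4πDt)), so D = M²/(4πt·(n_e·A·C_max)²).
n_e·A·C_max = 0.34 × 19 × 0.24 = 1.550 kg/m.
D = 16²/(4π × 76 × 1.550²) = 0.112 m²/day.

0.112 m²/day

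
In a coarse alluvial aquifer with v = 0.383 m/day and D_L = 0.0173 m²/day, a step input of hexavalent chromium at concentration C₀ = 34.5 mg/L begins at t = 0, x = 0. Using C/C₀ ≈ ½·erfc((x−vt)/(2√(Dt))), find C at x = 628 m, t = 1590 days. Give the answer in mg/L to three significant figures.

0.178 mg/L

For a continuous step input, C/C₀ ≈ ½·erfc((x−vt)/(2√(Dt))).
vt = 0.383 × 1590 = 608.97 m and 2√(Dt) = 2√(0.0173 × 1590) = 10.49 m.
Argument (x−vt)/(2√(Dt)) = (628 − 608.97)/10.49 = 1.814; ½·erfc(1.814) = 0.005153.
C = 34.5 × 0.005153 = 0.178 mg/L.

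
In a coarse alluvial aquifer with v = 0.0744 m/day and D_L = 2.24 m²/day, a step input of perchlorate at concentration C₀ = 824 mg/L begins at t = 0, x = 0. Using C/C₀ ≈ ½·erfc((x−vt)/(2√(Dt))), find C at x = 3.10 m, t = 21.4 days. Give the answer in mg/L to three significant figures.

362 mg/L

For a continuous step input, C/C₀ ≈ ½·erfc((x−vt)/(2√(Dt))).
vt = 0.0744 × 21.4 = 1.59216 m and 2√(Dt) = 2√(2.24 × 21.4) = 13.85 m.
Argument (x−vt)/(2√(Dt)) = (3.10 − 1.59216)/13.85 = 0.1089; ½·erfc(0.1089) = 0.4388.
C = 824 × 0.4388 = 362 mg/L.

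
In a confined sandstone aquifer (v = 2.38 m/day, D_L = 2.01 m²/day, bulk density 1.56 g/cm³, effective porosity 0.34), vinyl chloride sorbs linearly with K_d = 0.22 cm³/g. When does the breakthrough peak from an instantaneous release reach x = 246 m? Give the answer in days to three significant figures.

Retardation factor R = 1 + ρ_b·K_d/n = 1 + 1.56 × 0.22/0.34 = 2.009.
Sorption retards both mechanisms: v_R = v/R = 1.185 m/day, D_R = D/R = 1.000 m²/day.
Peak time from v_R²t² + 2D_R t − x² = 0: t = (√(D_R² + v_R²x²) − D_R)/v_R².
√(D_R² + v_R²x²) = √(1.000² + 1.185² × 246²) = 291.5; v_R² = 1.404.
t = (291.5 − 1.000)/1.404 = 207 days.

207 days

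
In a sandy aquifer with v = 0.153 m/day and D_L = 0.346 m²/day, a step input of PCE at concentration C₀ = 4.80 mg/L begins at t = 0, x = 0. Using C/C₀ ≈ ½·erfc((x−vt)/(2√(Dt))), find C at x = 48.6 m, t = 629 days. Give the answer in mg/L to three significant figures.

For a continuous step input, C/C₀ ≈ ½·erfc((x−vt)/(2√(Dt))).
vt = 0.153 × 629 = 96.237 m and 2√(Dt) = 2√(0.346 × 629) = 29.50 m.
Argument (x−vt)/(2√(Dt)) = (48.6 − 96.237)/29.50 = -1.615; ½·erfc(-1.615) = 0.9888.
C = 4.80 × 0.9888 = 4.75 mg/L.

4.75 mg/L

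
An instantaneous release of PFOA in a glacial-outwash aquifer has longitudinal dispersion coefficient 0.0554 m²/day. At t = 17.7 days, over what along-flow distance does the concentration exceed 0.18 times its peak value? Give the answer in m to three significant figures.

5.19 m

The plume is Gaussian with σ = √(2Dt) = √(2 × 0.0554 × 17.7) = 1.400 m.
C/C_peak = exp(−Δx²/(2σ²)) = 0.18 ⇒ Δx = σ·√(−2 ln 0.18) = 1.400 × 1.852 = 2.593 m.
Width = 2Δx = 5.19 m.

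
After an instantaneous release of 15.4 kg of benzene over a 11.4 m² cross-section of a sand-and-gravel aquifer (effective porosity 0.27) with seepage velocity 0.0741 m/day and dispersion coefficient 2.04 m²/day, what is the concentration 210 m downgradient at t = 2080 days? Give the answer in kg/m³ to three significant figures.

0.0180 kg/m³

For an instantaneous plane source, C(x,t) = M/(n_e·A·√(4πDt)) · exp(−(x−vt)²/(4Dt)), with n_e·A the pore (flow) area.
Plume center vt = 0.0741 × 2080 = 154.128 m, so the well at 210 m is 55.872 m downgradient of the peak.
√(4πDt) = 230.9 m, giving peak height M/(n_e·A·√(4πDt)) = 15.4/(0.27 × 11.4 × 230.9) = 0.02167 kg/m³.
(x−vt)²/(4Dt) = (55.872)²/(4 × 2.04 × 2080) = 0.1839; exp(−0.1839) = 0.8320.
C = 0.02167 × 0.8320 = 0.0180 kg/m³.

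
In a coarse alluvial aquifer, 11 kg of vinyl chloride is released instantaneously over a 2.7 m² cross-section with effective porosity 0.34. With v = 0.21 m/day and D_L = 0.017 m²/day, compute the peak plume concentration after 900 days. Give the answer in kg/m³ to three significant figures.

0.864 kg/m³

The peak of an instantaneous 1D plume sits at x = vt; there the Gaussian factor is 1 and C_max = M/(n_e·A·√(4πDt)), where n_e·A is the pore area the mass is dissolved in.
√(4πDt) = √(4π × 0.017 × 900) = 13.87 m, so C_max = 11/(0.34 × 2.7 × 13.87) = 0.864 kg/m³.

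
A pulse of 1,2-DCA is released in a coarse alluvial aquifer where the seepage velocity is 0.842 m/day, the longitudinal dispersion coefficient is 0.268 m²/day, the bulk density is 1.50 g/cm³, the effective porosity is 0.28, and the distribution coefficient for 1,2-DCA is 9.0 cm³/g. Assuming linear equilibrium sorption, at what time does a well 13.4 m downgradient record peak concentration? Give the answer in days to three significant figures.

765 days

Retardation factor R = 1 + ρ_b·K_d/n = 1 + 1.50 × 9.0/0.28 = 49.21.
Sorption retards both mechanisms: v_R = v/R = 0.01711 m/day, D_R = D/R = 0.005446 m²/day.
Peak time from v_R²t² + 2D_R t − x² = 0: t = (√(D_R² + v_R²x²) − D_R)/v_R².
√(D_R² + v_R²x²) = √(0.005446² + 0.01711² × 13.4²) = 0.2293; v_R² = 0.0002928.
t = (0.2293 − 0.005446)/0.0002928 = 765 days.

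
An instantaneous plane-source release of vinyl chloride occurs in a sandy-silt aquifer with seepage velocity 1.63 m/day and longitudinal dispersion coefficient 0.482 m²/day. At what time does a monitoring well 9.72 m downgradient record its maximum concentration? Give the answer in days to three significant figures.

5.78 days

For the 1D instantaneous-source solution, setting ∂C/∂t = 0 at fixed x gives v²t² + 2Dt − x² = 0, so t = (√(D² + v²x²) − D)/v².
√(D² + v²x²) = √(0.482² + 1.63² × 9.72²) = 15.85; v² = 2.6569.
t = (15.85 − 0.482)/2.6569 = 5.78 days (vs. the pure-advection estimate x/v = 5.96 d).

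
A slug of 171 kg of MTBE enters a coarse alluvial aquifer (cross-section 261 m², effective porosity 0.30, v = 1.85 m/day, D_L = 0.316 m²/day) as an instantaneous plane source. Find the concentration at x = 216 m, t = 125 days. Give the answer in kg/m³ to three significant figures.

For an instantaneous plane source, C(x,t) = M/(n_e·A·√(4πDt)) · exp(−(x−vt)²/(4Dt)), with n_e·A the pore (flow) area.
Plume center vt = 1.85 × 125 = 231.25 m, so the well at 216 m is 15.25 m upgradient of the peak.
√(4πDt) = 22.28 m, giving peak height M/(n_e·A·√(4πDt)) = 171/(0.30 × 261 × 22.28) = 0.09802 kg/m³.
(x−vt)²/(4Dt) = (-15.25)²/(4 × 0.316 × 125) = 1.472; exp(−1.472) = 0.2295.
C = 0.09802 × 0.2295 = 0.0225 kg/m³.

0.0225 kg/m³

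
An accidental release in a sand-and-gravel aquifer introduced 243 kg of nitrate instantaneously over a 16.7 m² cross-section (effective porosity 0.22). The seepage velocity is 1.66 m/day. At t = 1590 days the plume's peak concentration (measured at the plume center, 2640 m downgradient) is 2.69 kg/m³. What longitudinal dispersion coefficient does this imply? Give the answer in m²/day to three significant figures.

At the plume center C_max = M/(n_e·A·√(4πDt)), so D = M²/(4πt·(n_e·A·C_max)²).
n_e·A·C_max = 0.22 × 16.7 × 2.69 = 9.883 kg/m.
D = 243²/(4π × 1590 × 9.883²) = 0.0303 m²/day.

0.0303 m²/day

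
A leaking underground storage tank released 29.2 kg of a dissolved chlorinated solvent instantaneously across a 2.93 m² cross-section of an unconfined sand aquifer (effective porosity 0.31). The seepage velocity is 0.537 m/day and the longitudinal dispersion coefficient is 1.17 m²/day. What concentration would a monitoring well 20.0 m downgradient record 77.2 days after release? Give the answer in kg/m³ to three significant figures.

For an instantaneous plane source, C(x,t) = M/(n_e·A·√(4πDt)) · exp(−(x−vt)²/(4Dt)), with n_e·A the pore (flow) area.
Plume center vt = 0.537 × 77.2 = 41.4564 m, so the well at 20.0 m is 21.4564 m upgradient of the peak.
√(4πDt) = 33.69 m, giving peak height M/(n_e·A·√(4πDt)) = 29.2/(0.31 × 2.93 × 33.69) = 0.9542 kg/m³.
(x−vt)²/(4Dt) = (-21.4564)²/(4 × 1.17 × 77.2) = 1.274; exp(−1.274) = 0.2797.
C = 0.9542 × 0.2797 = 0.267 kg/m³.

0.267 kg/m³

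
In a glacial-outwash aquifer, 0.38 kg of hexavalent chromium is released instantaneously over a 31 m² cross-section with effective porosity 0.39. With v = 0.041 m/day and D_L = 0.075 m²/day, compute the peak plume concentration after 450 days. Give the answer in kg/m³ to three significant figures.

0.00153 kg/m³

The peak of an instantaneous 1D plume sits at x = vt; there the Gaussian factor is 1 and C_max = M/(n_e·A·√(4πDt)), where n_e·A is the pore area the mass is dissolved in.
√(4πDt) = √(4π × 0.075 × 450) = 20.59 m, so C_max = 0.38/(0.39 × 31 × 20.59) = 0.00153 kg/m³.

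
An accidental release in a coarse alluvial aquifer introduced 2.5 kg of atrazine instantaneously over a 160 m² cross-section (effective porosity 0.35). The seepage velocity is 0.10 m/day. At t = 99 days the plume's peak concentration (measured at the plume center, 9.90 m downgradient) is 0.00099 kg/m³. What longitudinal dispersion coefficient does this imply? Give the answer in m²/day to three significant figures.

1.63 m²/day

At the plume center C_max = M/(n_e·A·√(4πDt)), so D = M²/(4πt·(n_e·A·C_max)²).
n_e·A·C_max = 0.35 × 160 × 0.00099 = 0.05544 kg/m.
D = 2.5²/(4π × 99 × 0.05544²) = 1.63 m²/day.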